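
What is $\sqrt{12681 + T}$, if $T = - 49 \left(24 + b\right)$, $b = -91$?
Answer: $2 \sqrt{3991} \approx 126.35$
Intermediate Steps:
$T = 3283$ ($T = - 49 \left(24 - 91\right) = \left(-49\right) \left(-67\right) = 3283$)
$\sqrt{12681 + T} = \sqrt{12681 + 3283} = \sqrt{15964} = 2 \sqrt{3991}$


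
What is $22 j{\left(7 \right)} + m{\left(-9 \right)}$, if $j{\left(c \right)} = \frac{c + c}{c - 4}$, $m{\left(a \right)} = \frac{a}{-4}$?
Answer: $\frac{1259}{12} \approx 104.92$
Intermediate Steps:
$m{\left(a \right)} = - \frac{a}{4}$ ($m{\left(a \right)} = a \left(- \frac{1}{4}\right) = - \frac{a}{4}$)
$j{\left(c \right)} = \frac{2 c}{-4 + c}$
$22 j{\left(7 \right)} + m{\left(-9 \right)} = 22 \cdot 2 \cdot 7 \frac{1}{-4 + 7} - - \frac{9}{4} = 22 \cdot 2 \cdot 7 \cdot \frac{1}{3} + \frac{9}{4} = 22 \cdot \frac{14}{3} + \frac{9}{4} = \frac{308}{3} + \frac{9}{4} = \frac{1259}{12}$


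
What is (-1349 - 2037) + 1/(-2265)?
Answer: -7669291/2265 ≈ -3386.0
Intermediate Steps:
(-1349 - 2037) + 1/(-2265) = -3386 - 1/2265 = -7669291/2265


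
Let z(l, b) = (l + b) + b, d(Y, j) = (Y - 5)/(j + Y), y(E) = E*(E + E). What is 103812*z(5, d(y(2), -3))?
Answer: 3218172/5 ≈ 6.4363e+5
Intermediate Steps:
y(E) = 2*E² (y(E) = E*(2*E) = 2*E²)
d(Y, j) = (-5 + Y)/(Y + j)
z(l, b) = l + 2*b (z(l, b) = (b + l) + b = l + 2*b)
103812*z(5, d(y(2), -3)) = 103812*(5 + 2*((-5 + 2*2²)/(2*2² - 3))) = 103812*(5 + 2*((-5 + 2*4)/(2*4 - 3))) = 103812*(5 + 2*((-5 + 8)/(8 - 3))) = 103812*(5 + 2*(3/5)) = 103812*(5 + 2*((⅕)*3)) = 103812*(5 + 2*(⅗)) = 103812*(5 + 6/5) = 103812*(31/5) = 3218172/5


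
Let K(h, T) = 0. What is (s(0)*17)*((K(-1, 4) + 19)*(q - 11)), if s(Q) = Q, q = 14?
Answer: 0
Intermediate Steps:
(s(0)*17)*((K(-1, 4) + 19)*(q - 11)) = (0*17)*((0 + 19)*(14 - 11)) = 0*(19*3) = 0*57 = 0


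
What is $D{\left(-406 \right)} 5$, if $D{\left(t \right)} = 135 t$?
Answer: $-274050$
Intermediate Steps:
$D{\left(-406 \right)} 5 = 135 \left(-406\right) 5 = \left(-54810\right) 5 = -274050$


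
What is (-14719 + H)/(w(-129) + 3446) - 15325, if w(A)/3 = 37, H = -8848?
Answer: -54534592/3557 ≈ -15332.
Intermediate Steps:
w(A) = 111 (w(A) = 3*37 = 111)
(-14719 + H)/(w(-129) + 3446) - 15325 = (-14719 - 8848)/(111 + 3446) - 15325 = -23567/3557 - 15325 = -54534592/3557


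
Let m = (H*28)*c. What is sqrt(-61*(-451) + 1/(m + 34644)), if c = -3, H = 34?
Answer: sqrt(772200867727)/5298 ≈ 165.86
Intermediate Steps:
m = -2856 (m = (34*28)*(-3) = 952*(-3) = -2856)
sqrt(-61*(-451) + 1/(m + 34644)) = sqrt(-61*(-451) + 1/(-2856 + 34644)) = sqrt(27511 + 1/31788) = sqrt(874519669/31788) = sqrt(772200867727)/5298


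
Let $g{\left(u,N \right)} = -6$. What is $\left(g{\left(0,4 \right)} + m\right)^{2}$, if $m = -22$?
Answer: $784$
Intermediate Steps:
$\left(g{\left(0,4 \right)} + m\right)^{2} = \left(-6 - 22\right)^{2} = \left(-28\right)^{2} = 784$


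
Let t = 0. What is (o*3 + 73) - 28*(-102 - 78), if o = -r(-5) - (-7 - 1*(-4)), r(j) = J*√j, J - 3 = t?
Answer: 5122 - 9*I*√5 ≈ 5122.0 - 20.125*I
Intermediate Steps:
J = 3 (J = 3 + 0 = 3)
r(j) = 3*√j
o = 3 - 3*I*√5 (o = -3*√(-5) - (-7 - 1*(-4)) = -3*I*√5 - (-7 + 4) = -3*I*√5 - 1*(-3) = -3*I*√5 + 3 = 3 - 3*I*√5 ≈ 3.0 - 6.7082*I)
(o*3 + 73) - 28*(-102 - 78) = ((3 - 3*I*√5)*3 + 73) - 28*(-102 - 78) = ((9 - 9*I*√5) + 73) - 28*(-180) = (82 - 9*I*√5) - 1*(-5040) = (82 - 9*I*√5) + 5040 = 5122 - 9*I*√5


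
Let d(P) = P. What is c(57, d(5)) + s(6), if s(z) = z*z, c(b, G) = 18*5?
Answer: 126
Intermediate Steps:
c(b, G) = 90
s(z) = z²
c(57, d(5)) + s(6) = 90 + 6² = 90 + 36 = 126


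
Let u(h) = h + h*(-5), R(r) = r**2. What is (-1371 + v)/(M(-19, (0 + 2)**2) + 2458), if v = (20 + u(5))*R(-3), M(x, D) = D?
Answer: -1371/2462 ≈ -0.55686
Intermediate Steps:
u(h) = -4*h (u(h) = h - 5*h = -4*h)
v = 0 (v = (20 - 4*5)*(-3)**2 = (20 - 20)*9 = 0*9 = 0)
(-1371 + v)/(M(-19, (0 + 2)**2) + 2458) = (-1371 + 0)/((0 + 2)**2 + 2458) = -1371/(2**2 + 2458) = -1371/(4 + 2458) = -1371/2462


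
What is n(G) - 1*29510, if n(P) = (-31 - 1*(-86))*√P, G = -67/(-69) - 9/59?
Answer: -29510 + 770*√69207/4071 ≈ -29460.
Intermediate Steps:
G = 3332/4071 (G = -67*(-1/69) - 9*1/59 = 67/69 - 9/59 = 3332/4071 ≈ 0.81847)
n(P) = 55*√P (n(P) = (-31 + 86)*√P = 55*√P)
n(G) - 1*29510 = 55*√(3332/4071) - 1*29510 = 55*(14*√69207/4071) - 29510 = 770*√69207/4071 - 29510 = -29510 + 770*√69207/4071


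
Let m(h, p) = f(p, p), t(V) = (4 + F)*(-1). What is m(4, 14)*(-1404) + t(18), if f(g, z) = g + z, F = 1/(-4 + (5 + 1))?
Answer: -78633/2 ≈ -39317.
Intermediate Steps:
F = 1/2 (F = 1/(-4 + 6) = 1/2 ≈ 0.50000)
t(V) = -9/2 (t(V) = (4 + 1/2)*(-1) = (9/2)*(-1) = -9/2)
m(h, p) = 2*p (m(h, p) = p + p = 2*p)
m(4, 14)*(-1404) + t(18) = (2*14)*(-1404) - 9/2 = 28*(-1404) - 9/2 = -39312 - 9/2 = -78633/2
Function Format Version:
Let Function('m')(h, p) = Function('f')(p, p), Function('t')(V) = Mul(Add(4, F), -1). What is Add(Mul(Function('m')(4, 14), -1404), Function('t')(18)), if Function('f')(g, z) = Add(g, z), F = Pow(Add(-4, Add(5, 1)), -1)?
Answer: Rational(-78633, 2) ≈ -39317.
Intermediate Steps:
F = Rational(1, 2) (F = Pow(Add(-4, 6), -1) = Pow(2, -1) = Rational(1, 2) ≈ 0.50000)
Function('t')(V) = Rational(-9, 2) (Function('t')(V) = Mul(Add(4, Rational(1, 2)), -1) = Mul(Rational(9, 2), -1) = Rational(-9, 2))
Function('m')(h, p) = Mul(2, p) (Function('m')(h, p) = Add(p, p) = Mul(2, p))
Add(Mul(Function('m')(4, 14), -1404), Function('t')(18)) = Add(Mul(Mul(2, 14), -1404), Rational(-9, 2)) = Add(Mul(28, -1404), Rational(-9, 2)) = Add(-39312, Rational(-9, 2)) = Rational(-78633, 2)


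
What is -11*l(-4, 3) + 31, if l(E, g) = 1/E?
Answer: 135/4 ≈ 33.750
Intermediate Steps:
-11*l(-4, 3) + 31 = -11/(-4) + 31 = -11*(-1/4) + 31 = 11/4 + 31 = 135/4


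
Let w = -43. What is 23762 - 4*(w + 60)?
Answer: 23694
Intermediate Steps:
23762 - 4*(w + 60) = 23762 - 4*(-43 + 60) = 23762 - 4*17 = 23762 - 1*68 = 23762 - 68 = 23694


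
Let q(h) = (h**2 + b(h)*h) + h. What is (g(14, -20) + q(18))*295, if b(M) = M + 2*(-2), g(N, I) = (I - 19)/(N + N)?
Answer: 4894935/28 ≈ 1.7482e+5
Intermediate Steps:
g(N, I) = (-19 + I)/(2*N) (g(N, I) = (-19 + I)/((2*N)) = (-19 + I)*(1/(2*N)) = (-19 + I)/(2*N))
b(M) = -4 + M (b(M) = M - 4 = -4 + M)
q(h) = h + h**2 + h*(-4 + h) (q(h) = (h**2 + (-4 + h)*h) + h = (h**2 + h*(-4 + h)) + h = h + h**2 + h*(-4 + h))
(g(14, -20) + q(18))*295 = ((1/2)*(-19 - 20)/14 + 18*(-3 + 2*18))*295 = ((1/2)*(1/14)*(-39) + 18*(-3 + 36))*295 = (-39/28 + 18*33)*295 = (-39/28 + 594)*295 = (16593/28)*295 = 4894935/28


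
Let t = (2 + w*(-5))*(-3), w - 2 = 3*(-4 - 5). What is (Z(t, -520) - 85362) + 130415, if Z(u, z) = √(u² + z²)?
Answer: 45053 + √415561 ≈ 45698.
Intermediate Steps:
w = -25 (w = 2 + 3*(-4 - 5) = 2 + 3*(-9) = 2 - 27 = -25)
t = -381 (t = (2 - 25*(-5))*(-3) = (2 + 125)*(-3) = 127*(-3) = -381)
(Z(t, -520) - 85362) + 130415 = (√((-381)² + (-520)²) - 85362) + 130415 = (√(145161 + 270400) - 85362) + 130415 = (√415561 - 85362) + 130415 = (-85362 + √415561) + 130415 = 45053 + √415561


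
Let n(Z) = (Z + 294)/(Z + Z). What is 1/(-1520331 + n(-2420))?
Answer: -2420/3679199957 ≈ -6.5775e-7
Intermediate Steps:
n(Z) = (294 + Z)/(2*Z) (n(Z) = (294 + Z)/((2*Z)) = (294 + Z)*(1/(2*Z)) = (294 + Z)/(2*Z))
1/(-1520331 + n(-2420)) = 1/(-1520331 + (½)*(294 - 2420)/(-2420)) = 1/(-1520331 + (½)*(-1/2420)*(-2126)) = 1/(-1520331 + 1063/2420) = 1/(-3679199957/2420) = -2420/3679199957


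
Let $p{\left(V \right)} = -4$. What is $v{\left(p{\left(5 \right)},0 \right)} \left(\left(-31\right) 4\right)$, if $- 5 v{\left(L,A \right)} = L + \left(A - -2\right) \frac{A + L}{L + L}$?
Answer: $- \frac{372}{5} \approx -74.4$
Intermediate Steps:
$v{\left(L,A \right)} = - \frac{L}{5} - \frac{\left(2 + A\right) \left(A + L\right)}{10 L}$ ($v{\left(L,A \right)} = - \frac{L + \left(A - -2\right) \frac{A + L}{L + L}}{5} = - \frac{L + \left(A + 2\right) \frac{A + L}{2 L}}{5} = - \frac{L + \left(2 + A\right) \left(A + L\right) \frac{1}{2 L}}{5} = - \frac{L + \left(2 + A\right) \frac{A + L}{2 L}}{5} = - \frac{L + \frac{\left(2 + A\right) \left(A + L\right)}{2 L}}{5} = - \frac{L}{5} - \frac{\left(2 + A\right) \left(A + L\right)}{10 L}$)
$v{\left(p{\left(5 \right)},0 \right)} \left(\left(-31\right) 4\right) = \frac{- 0^{2} - 0 - - 4 \left(2 + 0 + 2 \left(-4\right)\right)}{10 \left(-4\right)} \left(\left(-31\right) 4\right) = \frac{1}{10} \left(- \frac{1}{4}\right) \left(\left(-1\right) 0 + 0 - - 4 \left(2 + 0 - 8\right)\right) \left(-124\right) = \frac{1}{10} \left(- \frac{1}{4}\right) \left(0 + 0 - \left(-4\right) \left(-6\right)\right) \left(-124\right) = \frac{1}{10} \left(- \frac{1}{4}\right) \left(0 + 0 - 24\right) \left(-124\right) = \frac{1}{10} \left(- \frac{1}{4}\right) \left(-24\right) \left(-124\right) = \frac{3}{5} \left(-124\right) = - \frac{372}{5}$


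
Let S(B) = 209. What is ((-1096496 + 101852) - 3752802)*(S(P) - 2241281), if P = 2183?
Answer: 10639368302112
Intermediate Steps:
((-1096496 + 101852) - 3752802)*(S(P) - 2241281) = ((-1096496 + 101852) - 3752802)*(209 - 2241281) = (-994644 - 3752802)*(-2241072) = -4747446*(-2241072) = 10639368302112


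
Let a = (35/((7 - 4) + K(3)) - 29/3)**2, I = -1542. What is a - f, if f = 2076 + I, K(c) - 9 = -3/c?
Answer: -535730/1089 ≈ -491.95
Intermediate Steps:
K(c) = 9 - 3/c
f = 534 (f = 2076 - 1542 = 534)
a = 45796/1089 (a = (35/((7 - 4) + (9 - 3/3)) - 29/3)**2 = (35/(3 + (9 - 3*1/3)) - 29*1/3)**2 = (35/(3 + (9 - 1)) - 29/3)**2 = (35/(3 + 8) - 29/3)**2 = (35/11 - 29/3)**2 = (-214/33)**2 = 45796/1089 ≈ 42.053)
a - f = 45796/1089 - 1*534 = 45796/1089 - 534 = -535730/1089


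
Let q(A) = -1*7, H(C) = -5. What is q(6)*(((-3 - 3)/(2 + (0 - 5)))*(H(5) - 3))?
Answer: 112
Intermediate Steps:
q(A) = -7
q(6)*(((-3 - 3)/(2 + (0 - 5)))*(H(5) - 3)) = -7*(-3 - 3)/(2 + (0 - 5))*(-5 - 3) = -7*(-6/(2 - 5))*(-8) = -7*(-6/(-3))*(-8) = -7*(-6*(-⅓))*(-8) = -14*(-8) = -7*(-16) = 112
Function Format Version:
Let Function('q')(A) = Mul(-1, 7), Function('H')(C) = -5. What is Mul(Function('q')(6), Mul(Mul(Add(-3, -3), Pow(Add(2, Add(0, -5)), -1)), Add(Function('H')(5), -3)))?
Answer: 112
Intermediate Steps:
Function('q')(A) = -7
Mul(Function('q')(6), Mul(Mul(Add(-3, -3), Pow(Add(2, Add(0, -5)), -1)), Add(Function('H')(5), -3))) = Mul(-7, Mul(Mul(Add(-3, -3), Pow(Add(2, Add(0, -5)), -1)), Add(-5, -3))) = Mul(-7, Mul(Mul(-6, Pow(Add(2, -5), -1)), -8)) = Mul(-7, Mul(Mul(-6, Pow(-3, -1)), -8)) = Mul(-7, Mul(Mul(-6, Rational(-1, 3)), -8)) = Mul(-7, Mul(2, -8)) = Mul(-7, -16) = 112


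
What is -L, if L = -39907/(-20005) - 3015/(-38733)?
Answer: -535344302/258284555 ≈ -2.0727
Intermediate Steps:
L = 535344302/258284555 (L = -39907*(-1/20005) - 3015*(-1/38733) = 39907/20005 + 1005/12911 = 535344302/258284555 ≈ 2.0727)
-L = -1*535344302/258284555 = -535344302/258284555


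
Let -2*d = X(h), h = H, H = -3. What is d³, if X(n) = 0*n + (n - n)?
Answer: 0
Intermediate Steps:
h = -3
X(n) = 0 (X(n) = 0 + 0 = 0)
d = 0 (d = -½*0 = 0)
d³ = 0³ = 0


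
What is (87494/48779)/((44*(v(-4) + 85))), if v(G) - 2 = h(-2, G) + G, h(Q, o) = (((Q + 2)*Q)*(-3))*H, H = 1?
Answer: 3977/8097314 ≈ 0.00049115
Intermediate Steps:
h(Q, o) = -3*Q*(2 + Q) (h(Q, o) = (((Q + 2)*Q)*(-3))*1 = (((2 + Q)*Q)*(-3))*1 = ((Q*(2 + Q))*(-3))*1 = -3*Q*(2 + Q)*1 = -3*Q*(2 + Q))
v(G) = 2 + G (v(G) = 2 + (-3*(-2)*(2 - 2) + G) = 2 + (-3*(-2)*0 + G) = 2 + (0 + G) = 2 + G)
(87494/48779)/((44*(v(-4) + 85))) = (87494/48779)/((44*((2 - 4) + 85))) = (87494*(1/48779))/((44*(-2 + 85))) = 87494/(48779*((44*83))) = (87494/48779)/3652 = (87494/48779)*(1/3652) = 3977/8097314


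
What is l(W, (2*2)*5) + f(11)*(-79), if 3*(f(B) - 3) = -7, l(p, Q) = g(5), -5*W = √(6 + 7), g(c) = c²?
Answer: -83/3 ≈ -27.667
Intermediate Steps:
W = -√13/5 (W = -√(6 + 7)/5 = -√13/5 ≈ -0.72111)
l(p, Q) = 25 (l(p, Q) = 5² = 25)
f(B) = ⅔ (f(B) = 3 + (⅓)*(-7) = 3 - 7/3 = ⅔)
l(W, (2*2)*5) + f(11)*(-79) = 25 + (⅔)*(-79) = 25 - 158/3 = -83/3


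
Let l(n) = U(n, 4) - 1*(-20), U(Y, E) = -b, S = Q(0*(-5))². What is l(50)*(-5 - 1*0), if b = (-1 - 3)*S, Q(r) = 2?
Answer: -180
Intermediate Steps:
S = 4 (S = 2² = 4)
b = -16 (b = (-1 - 3)*4 = -4*4 = -16)
U(Y, E) = 16 (U(Y, E) = -1*(-16) = 16)
l(n) = 36 (l(n) = 16 - 1*(-20) = 16 + 20 = 36)
l(50)*(-5 - 1*0) = 36*(-5 - 1*0) = 36*(-5 + 0) = 36*(-5) = -180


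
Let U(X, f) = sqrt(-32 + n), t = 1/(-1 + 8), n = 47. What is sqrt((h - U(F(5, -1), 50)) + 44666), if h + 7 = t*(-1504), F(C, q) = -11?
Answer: sqrt(2177763 - 49*sqrt(15))/7 ≈ 210.81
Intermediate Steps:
t = 1/7 ≈ 0.14286
U(X, f) = sqrt(15) (U(X, f) = sqrt(-32 + 47) = sqrt(15))
h = -1553/7 (h = -7 + (1/7)*(-1504) = -7 - 1504/7 = -1553/7 ≈ -221.86)
sqrt((h - U(F(5, -1), 50)) + 44666) = sqrt((-1553/7 - sqrt(15)) + 44666) = sqrt(311109/7 - sqrt(15))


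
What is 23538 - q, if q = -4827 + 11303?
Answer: 17062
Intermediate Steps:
q = 6476
23538 - q = 23538 - 1*6476 = 23538 - 6476 = 17062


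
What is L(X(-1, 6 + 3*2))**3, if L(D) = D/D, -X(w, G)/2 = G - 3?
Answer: 1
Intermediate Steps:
X(w, G) = 6 - 2*G (X(w, G) = -2*(G - 3) = -2*(-3 + G) = 6 - 2*G)
L(D) = 1
L(X(-1, 6 + 3*2))**3 = 1**3 = 1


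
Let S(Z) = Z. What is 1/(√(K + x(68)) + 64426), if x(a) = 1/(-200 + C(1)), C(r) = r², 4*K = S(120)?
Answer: 12820774/825991179755 - √1187831/825991179755 ≈ 1.5520e-5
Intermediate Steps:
K = 30 (K = (¼)*120 = 30)
x(a) = -1/199 (x(a) = 1/(-200 + 1²) = 1/(-200 + 1) = 1/(-199) = -1/199)
1/(√(K + x(68)) + 64426) = 1/(√(30 - 1/199) + 64426) = 1/(√(5969/199) + 64426) = 1/(√1187831/199 + 64426) = 1/(64426 + √1187831/199)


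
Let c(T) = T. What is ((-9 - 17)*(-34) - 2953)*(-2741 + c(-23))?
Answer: 5718716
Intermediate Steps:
((-9 - 17)*(-34) - 2953)*(-2741 + c(-23)) = ((-9 - 17)*(-34) - 2953)*(-2741 - 23) = (-26*(-34) - 2953)*(-2764) = (884 - 2953)*(-2764) = -2069*(-2764) = 5718716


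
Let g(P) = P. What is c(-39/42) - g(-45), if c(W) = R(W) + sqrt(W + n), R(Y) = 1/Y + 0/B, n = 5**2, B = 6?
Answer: 571/13 + sqrt(4718)/14 ≈ 48.829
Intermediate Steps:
n = 25
R(Y) = 1/Y (R(Y) = 1/Y + 0/6 = 1/Y + 0*(1/6) = 1/Y + 0 = 1/Y)
c(W) = 1/W + sqrt(25 + W) (c(W) = 1/W + sqrt(W + 25) = 1/W + sqrt(25 + W))
c(-39/42) - g(-45) = (1/(-39/42) + sqrt(25 - 39/42)) - 1*(-45) = (1/(-39*1/42) + sqrt(25 - 39*1/42)) + 45 = (1/(-13/14) + sqrt(25 - 13/14)) + 45 = (-14/13 + sqrt(337/14)) + 45 = (-14/13 + sqrt(4718)/14) + 45 = 571/13 + sqrt(4718)/14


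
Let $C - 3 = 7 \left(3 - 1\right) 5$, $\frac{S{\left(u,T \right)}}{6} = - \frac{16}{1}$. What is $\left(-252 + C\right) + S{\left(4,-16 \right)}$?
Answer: $-275$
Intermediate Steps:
$S{\left(u,T \right)} = -96$ ($S{\left(u,T \right)} = 6 \left(- \frac{16}{1}\right) = 6 \left(\left(-16\right) 1\right) = 6 \left(-16\right) = -96$)
$C = 73$ ($C = 3 + 7 \left(3 - 1\right) 5 = 3 + 7 \cdot 2 \cdot 5 = 3 + 14 \cdot 5 = 3 + 70 = 73$)
$\left(-252 + C\right) + S{\left(4,-16 \right)} = \left(-252 + 73\right) - 96 = -179 - 96 = -275$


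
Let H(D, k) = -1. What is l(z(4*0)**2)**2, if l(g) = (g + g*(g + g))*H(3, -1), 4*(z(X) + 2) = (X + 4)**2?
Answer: 1296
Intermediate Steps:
z(X) = -2 + (4 + X)**2/4 (z(X) = -2 + (X + 4)**2/4 = -2 + (4 + X)**2/4)
l(g) = -g - 2*g**2 (l(g) = (g + g*(g + g))*(-1) = (g + g*(2*g))*(-1) = (g + 2*g**2)*(-1) = -g - 2*g**2)
l(z(4*0)**2)**2 = (-(-2 + (4 + 4*0)**2/4)**2*(1 + 2*(-2 + (4 + 4*0)**2/4)**2))**2 = (-(-2 + (4 + 0)**2/4)**2*(1 + 2*(-2 + (4 + 0)**2/4)**2))**2 = (-(-2 + (1/4)*4**2)**2*(1 + 2*(-2 + (1/4)*4**2)**2))**2 = (-(-2 + (1/4)*16)**2*(1 + 2*(-2 + (1/4)*16)**2))**2 = (-(-2 + 4)**2*(1 + 2*(-2 + 4)**2))**2 = (-1*2**2*(1 + 2*2**2))**2 = (-1*4*(1 + 2*4))**2 = (-1*4*(1 + 8))**2 = (-1*4*9)**2 = (-36)**2 = 1296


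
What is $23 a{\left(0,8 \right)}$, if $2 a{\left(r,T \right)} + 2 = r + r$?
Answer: $-23$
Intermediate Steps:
$a{\left(r,T \right)} = -1 + r$ ($a{\left(r,T \right)} = -1 + \frac{r + r}{2} = -1 + \frac{2 r}{2} = -1 + r$)
$23 a{\left(0,8 \right)} = 23 \left(-1 + 0\right) = 23 \left(-1\right) = -23$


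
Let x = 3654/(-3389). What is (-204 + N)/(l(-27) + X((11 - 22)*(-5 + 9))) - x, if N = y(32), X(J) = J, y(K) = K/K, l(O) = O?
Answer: 947401/240619 ≈ 3.9373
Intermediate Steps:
y(K) = 1
N = 1
x = -3654/3389 (x = 3654*(-1/3389) = -3654/3389 ≈ -1.0782)
(-204 + N)/(l(-27) + X((11 - 22)*(-5 + 9))) - x = (-204 + 1)/(-27 + (11 - 22)*(-5 + 9)) - 1*(-3654/3389) = -203/(-27 - 11*4) + 3654/3389 = -203/(-27 - 44) + 3654/3389 = -203/(-71) + 3654/3389 = -203*(-1/71) + 3654/3389 = 203/71 + 3654/3389 = 947401/240619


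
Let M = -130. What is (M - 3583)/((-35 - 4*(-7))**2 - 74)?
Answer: 3713/25 ≈ 148.52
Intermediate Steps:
(M - 3583)/((-35 - 4*(-7))**2 - 74) = (-130 - 3583)/((-35 - 4*(-7))**2 - 74) = -3713/((-35 + 28)**2 - 74) = -3713/((-7)**2 - 74) = -3713/(49 - 74) = -3713/(-25) = -3713*(-1/25) = 3713/25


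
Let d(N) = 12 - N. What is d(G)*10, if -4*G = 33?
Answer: 405/2 ≈ 202.50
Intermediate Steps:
G = -33/4 (G = -1/4*33 = -33/4 ≈ -8.2500)
d(G)*10 = (12 - 1*(-33/4))*10 = (12 + 33/4)*10 = (81/4)*10 = 405/2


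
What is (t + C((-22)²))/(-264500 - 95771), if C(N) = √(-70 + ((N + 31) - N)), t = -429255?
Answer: 429255/360271 - I*√39/360271 ≈ 1.1915 - 1.7334e-5*I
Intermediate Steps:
C(N) = I*√39 (C(N) = √(-70 + ((31 + N) - N)) = √(-70 + 31) = √(-39) = I*√39)
(t + C((-22)²))/(-264500 - 95771) = (-429255 + I*√39)/(-264500 - 95771) = (-429255 + I*√39)/(-360271) = (-429255 + I*√39)*(-1/360271) = 429255/360271 - I*√39/360271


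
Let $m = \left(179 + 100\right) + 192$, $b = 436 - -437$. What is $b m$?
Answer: $411183$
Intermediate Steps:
$b = 873$ ($b = 436 + 437 = 873$)
$m = 471$ ($m = 279 + 192 = 471$)
$b m = 873 \cdot 471 = 411183$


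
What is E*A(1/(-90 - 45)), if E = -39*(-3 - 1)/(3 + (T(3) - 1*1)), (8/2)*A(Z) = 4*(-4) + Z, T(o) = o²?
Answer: -28093/495 ≈ -56.754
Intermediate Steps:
A(Z) = -4 + Z/4 (A(Z) = (4*(-4) + Z)/4 = (-16 + Z)/4 = -4 + Z/4)
E = 156/11 (E = -39*(-3 - 1)/(3 + (3² - 1*1)) = -(-156)/(3 + (9 - 1)) = -(-156)/(3 + 8) = -(-156)/11 = -39*(-4/11) = 156/11 ≈ 14.182)
E*A(1/(-90 - 45)) = 156*(-4 + 1/(4*(-90 - 45)))/11 = 156*(-4 + (¼)/(-135))/11 = 156*(-4 + (¼)*(-1/135))/11 = 156*(-4 - 1/540)/11 = (156/11)*(-2161/540) = -28093/495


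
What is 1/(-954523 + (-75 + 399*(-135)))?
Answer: -1/1008463 ≈ -9.9161e-7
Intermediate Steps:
1/(-954523 + (-75 + 399*(-135))) = 1/(-954523 + (-75 - 53865)) = 1/(-954523 - 53940) = 1/(-1008463) = -1/1008463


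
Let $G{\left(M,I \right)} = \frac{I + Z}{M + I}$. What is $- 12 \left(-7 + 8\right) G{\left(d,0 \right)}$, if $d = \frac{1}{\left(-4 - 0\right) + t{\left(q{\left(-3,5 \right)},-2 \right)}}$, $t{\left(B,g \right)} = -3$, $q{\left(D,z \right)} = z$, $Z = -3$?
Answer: $-252$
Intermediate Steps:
$d = - \frac{1}{7}$ ($d = \frac{1}{\left(-4 - 0\right) - 3} = \frac{1}{\left(-4 + 0\right) - 3} = \frac{1}{-4 - 3} = \frac{1}{-7} = - \frac{1}{7} \approx -0.14286$)
$G{\left(M,I \right)} = \frac{-3 + I}{I + M}$ ($G{\left(M,I \right)} = \frac{I - 3}{M + I} = \frac{-3 + I}{I + M}$)
$- 12 \left(-7 + 8\right) G{\left(d,0 \right)} = - 12 \left(-7 + 8\right) \frac{-3 + 0}{0 - \frac{1}{7}} = \left(-12\right) 1 \frac{1}{- \frac{1}{7}} \left(-3\right) = - 12 \left(\left(-7\right) \left(-3\right)\right) = \left(-12\right) 21 = -252$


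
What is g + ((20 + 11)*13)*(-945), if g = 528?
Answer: -380307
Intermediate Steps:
g + ((20 + 11)*13)*(-945) = 528 + ((20 + 11)*13)*(-945) = 528 + (31*13)*(-945) = 528 + 403*(-945) = 528 - 380835 = -380307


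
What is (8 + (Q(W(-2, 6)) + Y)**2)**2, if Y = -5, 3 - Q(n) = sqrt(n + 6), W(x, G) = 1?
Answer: 473 + 152*sqrt(7) ≈ 875.15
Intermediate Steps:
Q(n) = 3 - sqrt(6 + n) (Q(n) = 3 - sqrt(n + 6) = 3 - sqrt(6 + n))
(8 + (Q(W(-2, 6)) + Y)**2)**2 = (8 + ((3 - sqrt(6 + 1)) - 5)**2)**2 = (8 + ((3 - sqrt(7)) - 5)**2)**2 = (8 + (-2 - sqrt(7))**2)**2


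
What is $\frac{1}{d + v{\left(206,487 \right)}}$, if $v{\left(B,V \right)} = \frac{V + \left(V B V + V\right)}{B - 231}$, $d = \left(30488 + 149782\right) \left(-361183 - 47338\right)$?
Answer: $- \frac{25}{1841150874538} \approx -1.3578 \cdot 10^{-11}$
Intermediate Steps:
$d = -73644080670$ ($d = 180270 \left(-408521\right) = -73644080670$)
$v{\left(B,V \right)} = \frac{2 V + B V^{2}}{-231 + B}$ ($v{\left(B,V \right)} = \frac{V + \left(B V V + V\right)}{-231 + B} = \frac{V + \left(B V^{2} + V\right)}{-231 + B} = \frac{V + \left(V + B V^{2}\right)}{-231 + B} = \frac{2 V + B V^{2}}{-231 + B}$)
$\frac{1}{d + v{\left(206,487 \right)}} = \frac{1}{-73644080670 + \frac{487 \left(2 + 206 \cdot 487\right)}{-231 + 206}} = \frac{1}{-73644080670 + \frac{487 \left(2 + 100322\right)}{-25}} = \frac{1}{-73644080670 + 487 \left(- \frac{1}{25}\right) 100324} = \frac{1}{-73644080670 - \frac{48857788}{25}} = \frac{1}{- \frac{1841150874538}{25}} = - \frac{25}{1841150874538}$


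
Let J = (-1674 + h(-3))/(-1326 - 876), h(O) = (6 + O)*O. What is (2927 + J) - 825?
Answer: 1543429/734 ≈ 2102.8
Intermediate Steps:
h(O) = O*(6 + O)
J = 561/734 (J = (-1674 - 3*(6 - 3))/(-1326 - 876) = (-1674 - 3*3)/(-2202) = (-1674 - 9)*(-1/2202) = -1683*(-1/2202) = 561/734 ≈ 0.76431)
(2927 + J) - 825 = (2927 + 561/734) - 825 = 2148979/734 - 825 = 1543429/734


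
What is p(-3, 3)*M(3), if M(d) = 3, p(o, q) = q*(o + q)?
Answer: 0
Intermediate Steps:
p(-3, 3)*M(3) = (3*(-3 + 3))*3 = (3*0)*3 = 0*3 = 0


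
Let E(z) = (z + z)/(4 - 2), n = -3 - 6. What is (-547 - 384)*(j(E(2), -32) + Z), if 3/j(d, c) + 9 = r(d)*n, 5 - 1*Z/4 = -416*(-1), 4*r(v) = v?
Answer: 13776938/9 ≈ 1.5308e+6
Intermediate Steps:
r(v) = v/4
n = -9
E(z) = z (E(z) = (2*z)/2 = (2*z)*(½) = z)
Z = -1644 (Z = 20 - (-1664)*(-1) = 20 - 4*416 = 20 - 1664 = -1644)
j(d, c) = 3/(-9 - 9*d/4) (j(d, c) = 3/(-9 + (d/4)*(-9)) = 3/(-9 - 9*d/4))
(-547 - 384)*(j(E(2), -32) + Z) = (-547 - 384)*(-4/(12 + 3*2) - 1644) = -931*(-4/(12 + 6) - 1644) = -931*(-4/18 - 1644) = -931*(-4*1/18 - 1644) = -931*(-2/9 - 1644) = -931*(-14798/9) = 13776938/9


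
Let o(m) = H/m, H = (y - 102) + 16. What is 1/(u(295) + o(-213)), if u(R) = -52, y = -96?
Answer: -213/10894 ≈ -0.019552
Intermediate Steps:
H = -182 (H = (-96 - 102) + 16 = -198 + 16 = -182)
o(m) = -182/m
1/(u(295) + o(-213)) = 1/(-52 - 182/(-213)) = 1/(-52 - 182*(-1/213)) = 1/(-52 + 182/213) = 1/(-10894/213) = -213/10894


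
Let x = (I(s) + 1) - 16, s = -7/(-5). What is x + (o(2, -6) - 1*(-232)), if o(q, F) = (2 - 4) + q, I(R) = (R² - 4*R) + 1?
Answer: 5359/25 ≈ 214.36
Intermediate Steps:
s = 7/5 (s = -7*(-⅕) = 7/5 ≈ 1.4000)
I(R) = 1 + R² - 4*R
o(q, F) = -2 + q
x = -441/25 (x = ((1 + (7/5)² - 4*7/5) + 1) - 16 = ((1 + 49/25 - 28/5) + 1) - 16 = (-66/25 + 1) - 16 = -41/25 - 16 = -441/25 ≈ -17.640)
x + (o(2, -6) - 1*(-232)) = -441/25 + ((-2 + 2) - 1*(-232)) = -441/25 + (0 + 232) = -441/25 + 232 = 5359/25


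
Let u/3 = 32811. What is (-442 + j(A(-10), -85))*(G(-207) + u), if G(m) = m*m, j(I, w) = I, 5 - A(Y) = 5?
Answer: -62446644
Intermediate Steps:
u = 98433 (u = 3*32811 = 98433)
A(Y) = 0 (A(Y) = 5 - 1*5 = 5 - 5 = 0)
G(m) = m²
(-442 + j(A(-10), -85))*(G(-207) + u) = (-442 + 0)*((-207)² + 98433) = -442*(42849 + 98433) = -442*141282 = -62446644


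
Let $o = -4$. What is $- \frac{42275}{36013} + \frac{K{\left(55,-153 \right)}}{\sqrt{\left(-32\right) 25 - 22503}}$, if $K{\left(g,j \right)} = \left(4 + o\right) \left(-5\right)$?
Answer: $- \frac{42275}{36013} \approx -1.1739$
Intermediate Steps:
$K{\left(g,j \right)} = 0$ ($K{\left(g,j \right)} = \left(4 - 4\right) \left(-5\right) = 0 \left(-5\right) = 0$)
$- \frac{42275}{36013} + \frac{K{\left(55,-153 \right)}}{\sqrt{\left(-32\right) 25 - 22503}} = - \frac{42275}{36013} + \frac{0}{\sqrt{\left(-32\right) 25 - 22503}} = \left(-42275\right) \frac{1}{36013} + \frac{0}{\sqrt{-800 - 22503}} = - \frac{42275}{36013} + \frac{0}{\sqrt{-23303}} = - \frac{42275}{36013} + \frac{0}{i \sqrt{23303}} = - \frac{42275}{36013} + 0 \left(- \frac{i \sqrt{23303}}{23303}\right) = - \frac{42275}{36013} + 0 = - \frac{42275}{36013}$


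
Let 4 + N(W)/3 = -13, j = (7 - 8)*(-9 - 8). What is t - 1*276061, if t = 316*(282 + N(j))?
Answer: -203065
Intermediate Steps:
j = 17 (j = -1*(-17) = 17)
N(W) = -51 (N(W) = -12 + 3*(-13) = -12 - 39 = -51)
t = 72996 (t = 316*(282 - 51) = 316*231 = 72996)
t - 1*276061 = 72996 - 1*276061 = 72996 - 276061 = -203065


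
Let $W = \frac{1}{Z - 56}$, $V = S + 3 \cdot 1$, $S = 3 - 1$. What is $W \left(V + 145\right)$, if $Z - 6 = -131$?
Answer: $- \frac{150}{181} \approx -0.82873$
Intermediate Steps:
$Z = -125$ ($Z = 6 - 131 = -125$)
$S = 2$ ($S = 3 - 1 = 2$)
$V = 5$ ($V = 2 + 3 \cdot 1 = 2 + 3 = 5$)
$W = - \frac{1}{181}$ ($W = \frac{1}{-125 - 56} = \frac{1}{-181} = - \frac{1}{181} \approx -0.0055249$)
$W \left(V + 145\right) = - \frac{5 + 145}{181} = \left(- \frac{1}{181}\right) 150 = - \frac{150}{181}$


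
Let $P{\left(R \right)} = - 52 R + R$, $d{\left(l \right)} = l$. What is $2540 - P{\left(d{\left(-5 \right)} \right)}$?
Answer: $2285$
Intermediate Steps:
$P{\left(R \right)} = - 51 R$
$2540 - P{\left(d{\left(-5 \right)} \right)} = 2540 - \left(-51\right) \left(-5\right) = 2540 - 255 = 2285$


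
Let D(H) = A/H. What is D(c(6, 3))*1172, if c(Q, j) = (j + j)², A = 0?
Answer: 0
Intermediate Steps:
c(Q, j) = 4*j² (c(Q, j) = (2*j)² = 4*j²)
D(H) = 0 (D(H) = 0/H = 0)
D(c(6, 3))*1172 = 0*1172 = 0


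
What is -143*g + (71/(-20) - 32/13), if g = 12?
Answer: -447723/260 ≈ -1722.0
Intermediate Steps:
-143*g + (71/(-20) - 32/13) = -143*12 + (71/(-20) - 32/13) = -1716 + (71*(-1/20) - 32*1/13) = -1716 + (-71/20 - 32/13) = -1716 - 1563/260 = -447723/260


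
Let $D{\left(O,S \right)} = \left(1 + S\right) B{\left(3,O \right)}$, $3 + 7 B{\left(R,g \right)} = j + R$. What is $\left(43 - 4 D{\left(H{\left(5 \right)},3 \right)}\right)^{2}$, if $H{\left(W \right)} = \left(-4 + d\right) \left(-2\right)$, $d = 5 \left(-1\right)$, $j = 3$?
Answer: $\frac{64009}{49} \approx 1306.3$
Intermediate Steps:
$d = -5$
$B{\left(R,g \right)} = \frac{R}{7}$ ($B{\left(R,g \right)} = - \frac{3}{7} + \frac{3 + R}{7} = - \frac{3}{7} + \left(\frac{3}{7} + \frac{R}{7}\right) = \frac{R}{7}$)
$H{\left(W \right)} = 18$ ($H{\left(W \right)} = \left(-4 - 5\right) \left(-2\right) = \left(-9\right) \left(-2\right) = 18$)
$D{\left(O,S \right)} = \frac{3}{7} + \frac{3 S}{7}$ ($D{\left(O,S \right)} = \left(1 + S\right) \frac{1}{7} \cdot 3 = \left(1 + S\right) \frac{3}{7} = \frac{3}{7} + \frac{3 S}{7}$)
$\left(43 - 4 D{\left(H{\left(5 \right)},3 \right)}\right)^{2} = \left(43 - 4 \left(\frac{3}{7} + \frac{3}{7} \cdot 3\right)\right)^{2} = \left(43 - 4 \left(\frac{3}{7} + \frac{9}{7}\right)\right)^{2} = \left(43 - \frac{48}{7}\right)^{2} = \left(\frac{253}{7}\right)^{2} = \frac{64009}{49}$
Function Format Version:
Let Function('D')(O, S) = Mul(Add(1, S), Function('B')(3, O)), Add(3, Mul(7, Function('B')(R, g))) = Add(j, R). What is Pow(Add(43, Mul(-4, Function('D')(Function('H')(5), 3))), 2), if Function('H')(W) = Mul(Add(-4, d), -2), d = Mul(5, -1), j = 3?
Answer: Rational(64009, 49) ≈ 1306.3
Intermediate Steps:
d = -5
Function('B')(R, g) = Mul(Rational(1, 7), R) (Function('B')(R, g) = Add(Rational(-3, 7), Mul(Rational(1, 7), Add(3, R))) = Add(Rational(-3, 7), Add(Rational(3, 7), Mul(Rational(1, 7), R))) = Mul(Rational(1, 7), R))
Function('H')(W) = 18 (Function('H')(W) = Mul(Add(-4, -5), -2) = Mul(-9, -2) = 18)
Function('D')(O, S) = Add(Rational(3, 7), Mul(Rational(3, 7), S)) (Function('D')(O, S) = Mul(Add(1, S), Mul(Rational(1, 7), 3)) = Mul(Add(1, S), Rational(3, 7)) = Add(Rational(3, 7), Mul(Rational(3, 7), S)))
Pow(Add(43, Mul(-4, Function('D')(Function('H')(5), 3))), 2) = Pow(Add(43, Mul(-4, Add(Rational(3, 7), Mul(Rational(3, 7), 3)))), 2) = Pow(Add(43, Mul(-4, Add(Rational(3, 7), Rational(9, 7)))), 2) = Pow(Add(43, Mul(-4, Rational(12, 7))), 2) = Pow(Add(43, Rational(-48, 7)), 2) = Pow(Rational(253, 7), 2) = Rational(64009, 49)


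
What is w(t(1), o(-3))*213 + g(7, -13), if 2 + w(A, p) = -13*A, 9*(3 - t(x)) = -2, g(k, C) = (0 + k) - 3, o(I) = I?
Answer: -28033/3 ≈ -9344.3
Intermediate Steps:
g(k, C) = -3 + k (g(k, C) = k - 3 = -3 + k)
t(x) = 29/9 (t(x) = 3 - ⅑*(-2) = 3 + 2/9 = 29/9)
w(A, p) = -2 - 13*A
w(t(1), o(-3))*213 + g(7, -13) = (-2 - 13*29/9)*213 + (-3 + 7) = (-2 - 377/9)*213 + 4 = -395/9*213 + 4 = -28045/3 + 4 = -28033/3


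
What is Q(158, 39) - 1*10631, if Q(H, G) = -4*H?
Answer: -11263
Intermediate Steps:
Q(158, 39) - 1*10631 = -4*158 - 1*10631 = -632 - 10631 = -11263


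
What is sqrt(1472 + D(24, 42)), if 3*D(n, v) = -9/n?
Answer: 5*sqrt(942)/4 ≈ 38.365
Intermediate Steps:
D(n, v) = -3/n (D(n, v) = (-9/n)/3 = -3/n)
sqrt(1472 + D(24, 42)) = sqrt(1472 - 3/24) = sqrt(1472 - 3*1/24) = sqrt(1472 - 1/8) = sqrt(11775/8) = 5*sqrt(942)/4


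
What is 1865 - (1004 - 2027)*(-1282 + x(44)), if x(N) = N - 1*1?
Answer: -1265632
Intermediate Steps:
x(N) = -1 + N (x(N) = N - 1 = -1 + N)
1865 - (1004 - 2027)*(-1282 + x(44)) = 1865 - (1004 - 2027)*(-1282 + (-1 + 44)) = 1865 - (-1023)*(-1282 + 43) = 1865 - (-1023)*(-1239) = 1865 - 1*1267497 = 1865 - 1267497 = -1265632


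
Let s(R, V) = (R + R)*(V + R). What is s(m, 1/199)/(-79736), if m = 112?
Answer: -624092/1983433 ≈ -0.31465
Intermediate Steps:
s(R, V) = 2*R*(R + V) (s(R, V) = (2*R)*(R + V) = 2*R*(R + V))
s(m, 1/199)/(-79736) = (2*112*(112 + 1/199))/(-79736) = (2*112*(112 + 1/199))*(-1/79736) = (2*112*(22289/199))*(-1/79736) = (4992736/199)*(-1/79736) = -624092/1983433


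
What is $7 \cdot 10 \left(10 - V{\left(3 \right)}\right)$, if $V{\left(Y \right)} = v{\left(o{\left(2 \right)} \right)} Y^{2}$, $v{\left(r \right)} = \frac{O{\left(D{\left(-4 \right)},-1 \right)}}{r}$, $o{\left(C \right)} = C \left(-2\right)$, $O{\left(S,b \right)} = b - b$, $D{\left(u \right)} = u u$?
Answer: $700$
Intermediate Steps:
$D{\left(u \right)} = u^{2}$
$O{\left(S,b \right)} = 0$
$o{\left(C \right)} = - 2 C$
$v{\left(r \right)} = 0$ ($v{\left(r \right)} = \frac{0}{r} = 0$)
$V{\left(Y \right)} = 0$ ($V{\left(Y \right)} = 0 Y^{2} = 0$)
$7 \cdot 10 \left(10 - V{\left(3 \right)}\right) = 7 \cdot 10 \left(10 - 0\right) = 70 \left(10 + 0\right) = 70 \cdot 10 = 700$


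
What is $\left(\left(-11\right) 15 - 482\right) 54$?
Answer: $-34938$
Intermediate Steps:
$\left(\left(-11\right) 15 - 482\right) 54 = \left(-165 - 482\right) 54 = \left(-647\right) 54 = -34938$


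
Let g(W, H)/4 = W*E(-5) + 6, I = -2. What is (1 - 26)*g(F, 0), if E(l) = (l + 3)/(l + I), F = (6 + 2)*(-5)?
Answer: 3800/7 ≈ 542.86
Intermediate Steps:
F = -40 (F = 8*(-5) = -40)
E(l) = (3 + l)/(-2 + l) (E(l) = (l + 3)/(l - 2) = (3 + l)/(-2 + l))
g(W, H) = 24 + 8*W/7 (g(W, H) = 4*(W*((3 - 5)/(-2 - 5)) + 6) = 4*(W*(-2/(-7)) + 6) = 4*(W*(-⅐*(-2)) + 6) = 4*(W*(2/7) + 6) = 4*(2*W/7 + 6) = 4*(6 + 2*W/7) = 24 + 8*W/7)
(1 - 26)*g(F, 0) = (1 - 26)*(24 + (8/7)*(-40)) = -25*(24 - 320/7) = -25*(-152/7) = 3800/7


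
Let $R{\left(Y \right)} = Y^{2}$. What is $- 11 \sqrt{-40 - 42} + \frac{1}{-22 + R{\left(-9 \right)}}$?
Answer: $\frac{1}{59} - 11 i \sqrt{82} \approx 0.016949 - 99.609 i$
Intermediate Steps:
$- 11 \sqrt{-40 - 42} + \frac{1}{-22 + R{\left(-9 \right)}} = - 11 \sqrt{-40 - 42} + \frac{1}{-22 + \left(-9\right)^{2}} = - 11 \sqrt{-82} + \frac{1}{-22 + 81} = - 11 i \sqrt{82} + \frac{1}{59} = \frac{1}{59} - 11 i \sqrt{82}$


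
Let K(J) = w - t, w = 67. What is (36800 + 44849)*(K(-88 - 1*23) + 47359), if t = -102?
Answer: 3880613672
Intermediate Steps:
K(J) = 169 (K(J) = 67 - 1*(-102) = 67 + 102 = 169)
(36800 + 44849)*(K(-88 - 1*23) + 47359) = (36800 + 44849)*(169 + 47359) = 81649*47528 = 3880613672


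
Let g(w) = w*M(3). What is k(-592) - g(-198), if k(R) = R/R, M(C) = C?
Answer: 595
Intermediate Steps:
g(w) = 3*w (g(w) = w*3 = 3*w)
k(R) = 1
k(-592) - g(-198) = 1 - 3*(-198) = 1 - 1*(-594) = 1 + 594 = 595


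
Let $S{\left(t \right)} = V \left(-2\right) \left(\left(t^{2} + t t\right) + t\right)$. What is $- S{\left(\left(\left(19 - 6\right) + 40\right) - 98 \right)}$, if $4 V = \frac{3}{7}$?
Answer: $\frac{12015}{14} \approx 858.21$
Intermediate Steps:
$V = \frac{3}{28}$ ($V = \frac{3 \cdot \frac{1}{7}}{4} = \frac{1}{4} \cdot \frac{3}{7} = \frac{3}{28} \approx 0.10714$)
$S{\left(t \right)} = - \frac{3 t^{2}}{7} - \frac{3 t}{14}$ ($S{\left(t \right)} = \frac{3}{28} \left(-2\right) \left(\left(t^{2} + t t\right) + t\right) = - \frac{3 \left(\left(t^{2} + t^{2}\right) + t\right)}{14} = - \frac{3 \left(2 t^{2} + t\right)}{14} = - \frac{3 \left(t + 2 t^{2}\right)}{14} = - \frac{3 t^{2}}{7} - \frac{3 t}{14}$)
$- S{\left(\left(\left(19 - 6\right) + 40\right) - 98 \right)} = - \frac{\left(-3\right) \left(\left(\left(19 - 6\right) + 40\right) - 98\right) \left(1 + 2 \left(\left(\left(19 - 6\right) + 40\right) - 98\right)\right)}{14} = - \frac{\left(-3\right) \left(\left(13 + 40\right) - 98\right) \left(1 + 2 \left(\left(13 + 40\right) - 98\right)\right)}{14} = - \frac{\left(-3\right) \left(53 - 98\right) \left(1 + 2 \left(53 - 98\right)\right)}{14} = - \frac{\left(-3\right) \left(-45\right) \left(1 + 2 \left(-45\right)\right)}{14} = - \frac{\left(-3\right) \left(-45\right) \left(1 - 90\right)}{14} = - \frac{\left(-3\right) \left(-45\right) \left(-89\right)}{14} = \left(-1\right) \left(- \frac{12015}{14}\right) = \frac{12015}{14}$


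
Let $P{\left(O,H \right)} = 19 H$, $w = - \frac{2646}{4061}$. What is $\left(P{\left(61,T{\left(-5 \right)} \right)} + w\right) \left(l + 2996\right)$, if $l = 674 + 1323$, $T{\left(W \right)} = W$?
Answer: $- \frac{1939485913}{4061} \approx -4.7759 \cdot 10^{5}$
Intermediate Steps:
$w = - \frac{2646}{4061}$ ($w = \left(-2646\right) \frac{1}{4061} = - \frac{2646}{4061} \approx -0.65156$)
$l = 1997$
$\left(P{\left(61,T{\left(-5 \right)} \right)} + w\right) \left(l + 2996\right) = \left(19 \left(-5\right) - \frac{2646}{4061}\right) \left(1997 + 2996\right) = \left(-95 - \frac{2646}{4061}\right) 4993 = \left(- \frac{388441}{4061}\right) 4993 = - \frac{1939485913}{4061}$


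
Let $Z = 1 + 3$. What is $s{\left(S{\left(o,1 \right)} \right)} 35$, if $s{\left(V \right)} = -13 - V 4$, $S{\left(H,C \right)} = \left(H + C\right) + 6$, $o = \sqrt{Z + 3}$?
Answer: $-1435 - 140 \sqrt{7} \approx -1805.4$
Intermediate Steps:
$Z = 4$
$o = \sqrt{7}$ ($o = \sqrt{4 + 3} = \sqrt{7} \approx 2.6458$)
$S{\left(H,C \right)} = 6 + C + H$ ($S{\left(H,C \right)} = \left(C + H\right) + 6 = 6 + C + H$)
$s{\left(V \right)} = -13 - 4 V$
$s{\left(S{\left(o,1 \right)} \right)} 35 = \left(-13 - 4 \left(6 + 1 + \sqrt{7}\right)\right) 35 = \left(-13 - 4 \left(7 + \sqrt{7}\right)\right) 35 = \left(-13 - \left(28 + 4 \sqrt{7}\right)\right) 35 = \left(-41 - 4 \sqrt{7}\right) 35 = -1435 - 140 \sqrt{7}$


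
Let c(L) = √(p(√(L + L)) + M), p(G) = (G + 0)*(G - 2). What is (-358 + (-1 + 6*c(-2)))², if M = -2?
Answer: (359 - 6*√2*√(-3 - 2*I))² ≈ 1.2531e+5 + 10928.0*I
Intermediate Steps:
p(G) = G*(-2 + G)
c(L) = √(-2 + √2*√L*(-2 + √2*√L)) (c(L) = √(√(L + L)*(-2 + √(L + L)) - 2) = √(√(2*L)*(-2 + √(2*L)) - 2) = √((√2*√L)*(-2 + √2*√L) - 2) = √(√2*√L*(-2 + √2*√L) - 2) = √(-2 + √2*√L*(-2 + √2*√L)))
(-358 + (-1 + 6*c(-2)))² = (-358 + (-1 + 6*√(-2 + 2*(-2) - 2*√2*√(-2))))² = (-358 + (-1 + 6*√(-2 - 4 - 2*√2*I*√2)))² = (-358 + (-1 + 6*√(-2 - 4 - 4*I)))² = (-358 + (-1 + 6*√(-6 - 4*I)))² = (-359 + 6*√(-6 - 4*I))²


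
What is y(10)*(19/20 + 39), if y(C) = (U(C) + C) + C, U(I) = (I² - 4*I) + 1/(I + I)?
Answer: 1279199/400 ≈ 3198.0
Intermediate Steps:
U(I) = I² + 1/(2*I) - 4*I (U(I) = (I² - 4*I) + 1/(2*I) = I² + 1/(2*I) - 4*I)
y(C) = C² + 1/(2*C) - 2*C (y(C) = ((C² + 1/(2*C) - 4*C) + C) + C = (C² + 1/(2*C) - 3*C) + C = C² + 1/(2*C) - 2*C)
y(10)*(19/20 + 39) = (10² + (½)/10 - 2*10)*(19/20 + 39) = (100 + (½)*(⅒) - 20)*(19*(1/20) + 39) = (100 + 1/20 - 20)*(19/20 + 39) = (1601/20)*(799/20) = 1279199/400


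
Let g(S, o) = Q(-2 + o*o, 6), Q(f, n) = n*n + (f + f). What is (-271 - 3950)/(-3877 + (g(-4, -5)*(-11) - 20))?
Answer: 4221/4799 ≈ 0.87956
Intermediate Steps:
Q(f, n) = n**2 + 2*f
g(S, o) = 32 + 2*o**2 (g(S, o) = 6**2 + 2*(-2 + o*o) = 36 + 2*(-2 + o**2) = 36 + (-4 + 2*o**2) = 32 + 2*o**2)
(-271 - 3950)/(-3877 + (g(-4, -5)*(-11) - 20)) = (-271 - 3950)/(-3877 + ((32 + 2*(-5)**2)*(-11) - 20)) = -4221/(-3877 + ((32 + 2*25)*(-11) - 20)) = -4221/(-3877 + ((32 + 50)*(-11) - 20)) = -4221/(-3877 + (82*(-11) - 20)) = -4221/(-3877 + (-902 - 20)) = -4221/(-3877 - 922) = -4221/(-4799) = -4221*(-1/4799) = 4221/4799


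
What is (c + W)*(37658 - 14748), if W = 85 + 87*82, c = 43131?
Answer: 1153518500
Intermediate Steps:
W = 7219 (W = 85 + 7134 = 7219)
(c + W)*(37658 - 14748) = (43131 + 7219)*(37658 - 14748) = 50350*22910 = 1153518500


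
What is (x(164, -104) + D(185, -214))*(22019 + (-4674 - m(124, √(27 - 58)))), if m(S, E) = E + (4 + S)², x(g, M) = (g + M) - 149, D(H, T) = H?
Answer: 92256 - 96*I*√31 ≈ 92256.0 - 534.51*I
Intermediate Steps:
x(g, M) = -149 + M + g (x(g, M) = (M + g) - 149 = -149 + M + g)
(x(164, -104) + D(185, -214))*(22019 + (-4674 - m(124, √(27 - 58)))) = ((-149 - 104 + 164) + 185)*(22019 + (-4674 - (√(27 - 58) + (4 + 124)²))) = (-89 + 185)*(22019 + (-4674 - (√(-31) + 128²))) = 96*(22019 + (-4674 - (I*√31 + 16384))) = 96*(22019 + (-4674 - (16384 + I*√31))) = 96*(22019 + (-4674 + (-16384 - I*√31))) = 96*(22019 + (-21058 - I*√31)) = 96*(961 - I*√31) = 92256 - 96*I*√31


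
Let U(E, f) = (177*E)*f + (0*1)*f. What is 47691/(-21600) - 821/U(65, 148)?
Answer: -150413161/68109600 ≈ -2.2084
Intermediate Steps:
U(E, f) = 177*E*f (U(E, f) = 177*E*f + 0*f = 177*E*f + 0 = 177*E*f)
47691/(-21600) - 821/U(65, 148) = 47691/(-21600) - 821/(177*65*148) = 47691*(-1/21600) - 821/1702740 = -5299/2400 - 821*1/1702740 = -5299/2400 - 821/1702740 = -150413161/68109600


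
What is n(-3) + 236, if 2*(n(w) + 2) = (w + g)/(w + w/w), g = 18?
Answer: 921/4 ≈ 230.25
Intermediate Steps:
n(w) = -2 + (18 + w)/(2*(1 + w)) (n(w) = -2 + ((w + 18)/(w + w/w))/2 = -2 + ((18 + w)/(w + 1))/2 = -2 + ((18 + w)/(1 + w))/2 = -2 + (18 + w)/(2*(1 + w)))
n(-3) + 236 = (14 - 3*(-3))/(2*(1 - 3)) + 236 = (½)*(14 + 9)/(-2) + 236 = (½)*(-½)*23 + 236 = -23/4 + 236 = 921/4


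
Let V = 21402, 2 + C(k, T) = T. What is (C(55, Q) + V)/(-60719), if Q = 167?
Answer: -21567/60719 ≈ -0.35519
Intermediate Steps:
C(k, T) = -2 + T
(C(55, Q) + V)/(-60719) = ((-2 + 167) + 21402)/(-60719) = (165 + 21402)*(-1/60719) = 21567*(-1/60719) = -21567/60719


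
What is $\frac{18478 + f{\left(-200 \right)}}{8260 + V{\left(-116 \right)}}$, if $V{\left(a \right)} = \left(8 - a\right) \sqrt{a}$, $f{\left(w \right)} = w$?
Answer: $\frac{18872035}{8751402} - \frac{283309 i \sqrt{29}}{4375701} \approx 2.1565 - 0.34867 i$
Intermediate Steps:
$V{\left(a \right)} = \sqrt{a} \left(8 - a\right)$
$\frac{18478 + f{\left(-200 \right)}}{8260 + V{\left(-116 \right)}} = \frac{18478 - 200}{8260 + \sqrt{-116} \left(8 - -116\right)} = \frac{18278}{8260 + 2 i \sqrt{29} \left(8 + 116\right)} = \frac{18278}{8260 + 2 i \sqrt{29} \cdot 124} = \frac{18278}{8260 + 248 i \sqrt{29}}$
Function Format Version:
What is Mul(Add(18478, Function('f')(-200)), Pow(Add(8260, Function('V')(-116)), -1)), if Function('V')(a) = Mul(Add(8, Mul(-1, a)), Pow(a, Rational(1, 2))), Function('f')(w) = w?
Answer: Add(Rational(18872035, 8751402), Mul(Rational(-283309, 4375701), I, Pow(29, Rational(1, 2)))) ≈ Add(2.1565, Mul(-0.34867, I))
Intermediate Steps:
Function('V')(a) = Mul(Pow(a, Rational(1, 2)), Add(8, Mul(-1, a)))
Mul(Add(18478, Function('f')(-200)), Pow(Add(8260, Function('V')(-116)), -1)) = Mul(Add(18478, -200), Pow(Add(8260, Mul(Pow(-116, Rational(1, 2)), Add(8, Mul(-1, -116)))), -1)) = Mul(18278, Pow(Add(8260, Mul(Mul(2, I, Pow(29, Rational(1, 2))), Add(8, 116))), -1)) = Mul(18278, Pow(Add(8260, Mul(Mul(2, I, Pow(29, Rational(1, 2))), 124)), -1)) = Mul(18278, Pow(Add(8260, Mul(248, I, Pow(29, Rational(1, 2)))), -1))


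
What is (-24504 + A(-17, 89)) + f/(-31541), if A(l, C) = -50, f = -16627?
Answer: -774441087/31541 ≈ -24553.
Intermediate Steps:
(-24504 + A(-17, 89)) + f/(-31541) = (-24504 - 50) - 16627/(-31541) = -24554 - 16627*(-1/31541) = -24554 + 16627/31541 = -774441087/31541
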